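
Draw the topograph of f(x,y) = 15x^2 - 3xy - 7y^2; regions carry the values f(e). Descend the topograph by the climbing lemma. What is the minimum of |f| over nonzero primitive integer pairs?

descent: ρ → (-7,17,5)  [lands on river]
river: ρ → (5,13,-13)
river: ρ → (-13,13,5)
river: ρ → (5,17,-7)
river: ρ → (-7,11,11)
river: ρ → (11,11,-7)
closes: descent 1, river 6
min |a| on river = 5

5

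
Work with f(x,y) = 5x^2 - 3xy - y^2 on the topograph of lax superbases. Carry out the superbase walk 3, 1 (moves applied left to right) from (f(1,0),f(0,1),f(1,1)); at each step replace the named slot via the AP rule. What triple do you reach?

start (5,-1,1) = (f(1,0),f(0,1),f(1,1))
replace slot 3: 2·(5+(-1)) − 1 = 7 → (5,-1,7)
replace slot 1: 2·((-1)+7) − 5 = 7 → (7,-1,7)

7,-1,7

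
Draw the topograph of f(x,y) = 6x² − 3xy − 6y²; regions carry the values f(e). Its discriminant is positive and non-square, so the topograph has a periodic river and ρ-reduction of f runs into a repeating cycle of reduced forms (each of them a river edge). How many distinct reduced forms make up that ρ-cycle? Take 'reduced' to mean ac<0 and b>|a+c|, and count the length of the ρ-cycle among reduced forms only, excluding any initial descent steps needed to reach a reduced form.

D = 153, ⌊√D⌋ = 12
descent: ρ → (-6,3,6)  [lands on river]
river: ρ → (6,9,-3)
river: ρ → (-3,9,6)
river: ρ → (6,3,-6)
river: ρ → (-6,9,3)
river: ρ → (3,9,-6)
ρ-cycle length = 6 (tail of 1 descent step not counted)

6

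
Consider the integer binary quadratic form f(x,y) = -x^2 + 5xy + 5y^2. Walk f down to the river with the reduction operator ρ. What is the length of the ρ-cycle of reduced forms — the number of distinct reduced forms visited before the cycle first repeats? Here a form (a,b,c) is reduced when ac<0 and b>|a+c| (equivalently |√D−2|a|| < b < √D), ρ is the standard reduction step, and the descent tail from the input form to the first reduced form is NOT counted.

D = 45, ⌊√D⌋ = 6
river: ρ → (5,5,-1)
river: ρ → (-1,5,5)
ρ-cycle length = 2 (tail of 0 descent steps not counted)

2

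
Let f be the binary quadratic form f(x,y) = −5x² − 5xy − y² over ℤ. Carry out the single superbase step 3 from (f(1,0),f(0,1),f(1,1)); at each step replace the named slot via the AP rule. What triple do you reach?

start (-5,-1,-11) = (f(1,0),f(0,1),f(1,1))
replace slot 3: 2·((-5)+(-1)) − (-11) = -1 → (-5,-1,-1)

-5,-1,-1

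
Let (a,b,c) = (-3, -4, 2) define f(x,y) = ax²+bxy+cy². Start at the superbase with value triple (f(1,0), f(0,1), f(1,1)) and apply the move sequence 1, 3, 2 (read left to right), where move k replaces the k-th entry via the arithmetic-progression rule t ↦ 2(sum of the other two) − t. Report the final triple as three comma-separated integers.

start (-3,2,-5) = (f(1,0),f(0,1),f(1,1))
replace slot 1: 2·(2+(-5)) − (-3) = -3 → (-3,2,-5)
replace slot 3: 2·((-3)+2) − (-5) = 3 → (-3,2,3)
replace slot 2: 2·((-3)+3) − 2 = -2 → (-3,-2,3)

-3,-2,3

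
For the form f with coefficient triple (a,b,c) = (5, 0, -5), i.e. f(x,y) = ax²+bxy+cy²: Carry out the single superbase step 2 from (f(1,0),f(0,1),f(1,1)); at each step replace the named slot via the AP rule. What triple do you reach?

start (5,-5,0) = (f(1,0),f(0,1),f(1,1))
replace slot 2: 2·(5+0) − (-5) = 15 → (5,15,0)

5,15,0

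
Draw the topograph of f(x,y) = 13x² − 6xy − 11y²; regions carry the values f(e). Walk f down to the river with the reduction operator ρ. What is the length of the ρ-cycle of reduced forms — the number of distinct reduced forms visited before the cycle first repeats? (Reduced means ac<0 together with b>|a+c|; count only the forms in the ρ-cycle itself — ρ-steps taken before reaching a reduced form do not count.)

D = 608, ⌊√D⌋ = 24
descent: ρ → (-11,6,13)  [lands on river]
river: ρ → (13,20,-4)
river: ρ → (-4,20,13)
river: ρ → (13,6,-11)
river: ρ → (-11,16,8)
river: ρ → (8,16,-11)
ρ-cycle length = 6 (tail of 1 descent step not counted)

6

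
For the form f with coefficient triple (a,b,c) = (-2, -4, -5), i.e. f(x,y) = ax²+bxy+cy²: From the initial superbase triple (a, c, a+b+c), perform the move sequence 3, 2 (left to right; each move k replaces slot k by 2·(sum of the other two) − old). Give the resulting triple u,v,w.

start (-2,-5,-11) = (f(1,0),f(0,1),f(1,1))
replace slot 3: 2·((-2)+(-5)) − (-11) = -3 → (-2,-5,-3)
replace slot 2: 2·((-2)+(-3)) − (-5) = -5 → (-2,-5,-3)

-2,-5,-3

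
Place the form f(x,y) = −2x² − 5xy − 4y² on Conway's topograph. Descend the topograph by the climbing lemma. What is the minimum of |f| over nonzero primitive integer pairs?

translate: b→1 (≡5 mod 4), so (2,5,4)→(2,1,1)
flip: (2,1,1)→(1,-1,2)
translate: b→1 (≡-1 mod 2), so (1,-1,2)→(1,1,2)
reduced (well bottom): (1,1,2) with a≤c, −a<b≤a
well minimum |f| = |-1| = 1 (negative-definite)

1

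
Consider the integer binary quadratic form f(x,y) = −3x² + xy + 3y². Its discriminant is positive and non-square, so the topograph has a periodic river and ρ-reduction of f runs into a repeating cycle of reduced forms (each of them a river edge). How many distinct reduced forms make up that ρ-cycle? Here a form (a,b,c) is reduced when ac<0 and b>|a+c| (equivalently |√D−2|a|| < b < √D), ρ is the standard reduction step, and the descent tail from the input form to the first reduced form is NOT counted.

D = 37, ⌊√D⌋ = 6
river: ρ → (3,5,-1)
river: ρ → (-1,5,3)
river: ρ → (3,1,-3)
river: ρ → (-3,5,1)
river: ρ → (1,5,-3)
river: ρ → (-3,1,3)
ρ-cycle length = 6 (tail of 0 descent steps not counted)

6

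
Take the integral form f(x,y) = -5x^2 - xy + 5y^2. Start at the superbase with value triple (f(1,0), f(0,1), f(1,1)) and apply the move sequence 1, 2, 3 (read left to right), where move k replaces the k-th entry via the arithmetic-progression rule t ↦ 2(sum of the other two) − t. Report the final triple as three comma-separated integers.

start (-5,5,-1) = (f(1,0),f(0,1),f(1,1))
replace slot 1: 2·(5+(-1)) − (-5) = 13 → (13,5,-1)
replace slot 2: 2·(13+(-1)) − 5 = 19 → (13,19,-1)
replace slot 3: 2·(13+19) − (-1) = 65 → (13,19,65)

13,19,65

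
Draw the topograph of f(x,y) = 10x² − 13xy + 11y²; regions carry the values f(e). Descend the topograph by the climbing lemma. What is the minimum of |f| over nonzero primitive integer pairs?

translate: b→7 (≡-13 mod 20), so (10,-13,11)→(10,7,8)
flip: (10,7,8)→(8,-7,10)
reduced (well bottom): (8,-7,10) with a≤c, −a<b≤a
well minimum = a = 8

8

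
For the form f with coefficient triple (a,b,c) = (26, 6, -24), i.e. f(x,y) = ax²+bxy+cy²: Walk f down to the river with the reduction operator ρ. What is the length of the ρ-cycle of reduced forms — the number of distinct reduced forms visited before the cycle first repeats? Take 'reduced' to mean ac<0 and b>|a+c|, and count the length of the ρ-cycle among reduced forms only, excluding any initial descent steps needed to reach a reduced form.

D = 2532, ⌊√D⌋ = 50
river: ρ → (-24,42,8)
river: ρ → (8,38,-34)
river: ρ → (-34,30,12)
river: ρ → (12,42,-16)
river: ρ → (-16,22,32)
river: ρ → (32,42,-6)
river: ρ → (-6,42,32)
river: ρ → (32,22,-16)
river: ρ → (-16,42,12)
river: ρ → (12,30,-34)
river: ρ → (-34,38,8)
river: ρ → (8,42,-24)
river: ρ → (-24,6,26)
river: ρ → (26,46,-4)
river: ρ → (-4,50,2)
river: ρ → (2,50,-4)
river: ρ → (-4,46,26)
river: ρ → (26,6,-24)
ρ-cycle length = 18 (tail of 0 descent steps not counted)

18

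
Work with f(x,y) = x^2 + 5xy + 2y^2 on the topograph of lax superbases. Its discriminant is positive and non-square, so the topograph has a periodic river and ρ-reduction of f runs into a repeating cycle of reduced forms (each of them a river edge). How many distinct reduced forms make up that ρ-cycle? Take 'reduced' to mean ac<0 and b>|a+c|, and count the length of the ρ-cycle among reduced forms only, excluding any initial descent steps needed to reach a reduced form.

D = 17, ⌊√D⌋ = 4
descent: ρ → (2,3,-1)  [lands on river]
river: ρ → (-1,3,2)
river: ρ → (2,1,-2)
river: ρ → (-2,3,1)
river: ρ → (1,3,-2)
river: ρ → (-2,1,2)
ρ-cycle length = 6 (tail of 1 descent step not counted)

6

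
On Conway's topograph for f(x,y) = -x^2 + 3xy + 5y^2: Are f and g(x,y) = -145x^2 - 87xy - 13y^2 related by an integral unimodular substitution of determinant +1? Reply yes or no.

D₁ = 29, D₂ = 29
river cycle of f (length 2): (-1, 5, 1), (1, 5, -1)
river cycle of g (length 2): (-1, 5, 1), (1, 5, -1)
cycles coincide ⇒ equivalent

yes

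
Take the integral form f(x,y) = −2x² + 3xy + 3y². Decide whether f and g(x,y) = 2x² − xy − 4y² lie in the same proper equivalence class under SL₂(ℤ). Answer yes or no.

D₁ = 33, D₂ = 33
river cycle of f (length 4): (3, 3, -2), (-2, 5, 1), (1, 5, -2), (-2, 3, 3)
river cycle of g (length 4): (2, 3, -3), (-3, 3, 2), (2, 5, -1), (-1, 5, 2)
cycles differ ⇒ inequivalent

no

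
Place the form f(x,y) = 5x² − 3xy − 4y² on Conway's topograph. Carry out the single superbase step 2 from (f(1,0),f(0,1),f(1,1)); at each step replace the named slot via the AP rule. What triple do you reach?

start (5,-4,-2) = (f(1,0),f(0,1),f(1,1))
replace slot 2: 2·(5+(-2)) − (-4) = 10 → (5,10,-2)

5,10,-2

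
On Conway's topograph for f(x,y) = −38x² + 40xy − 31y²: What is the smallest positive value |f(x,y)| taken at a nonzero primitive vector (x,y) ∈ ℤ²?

translate: b→36 (≡-40 mod 76), so (38,-40,31)→(38,36,29)
flip: (38,36,29)→(29,-36,38)
translate: b→22 (≡-36 mod 58), so (29,-36,38)→(29,22,31)
reduced (well bottom): (29,22,31) with a≤c, −a<b≤a
well minimum |f| = |-29| = 29 (negative-definite)

29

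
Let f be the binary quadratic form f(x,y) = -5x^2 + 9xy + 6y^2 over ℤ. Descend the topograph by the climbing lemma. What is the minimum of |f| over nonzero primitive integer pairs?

river: ρ → (6,3,-8)
river: ρ → (-8,13,1)
river: ρ → (1,13,-8)
river: ρ → (-8,3,6)
river: ρ → (6,9,-5)
river: ρ → (-5,11,4)
river: ρ → (4,13,-2)
river: ρ → (-2,11,10)
river: ρ → (10,9,-3)
river: ρ → (-3,9,10)
river: ρ → (10,11,-2)
river: ρ → (-2,13,4)
river: ρ → (4,11,-5)
river: ρ → (-5,9,6)
closes: descent 0, river 14
min |a| on river = 1

1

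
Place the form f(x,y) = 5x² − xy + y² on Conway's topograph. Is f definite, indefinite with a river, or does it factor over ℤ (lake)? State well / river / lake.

D = b²−4ac = (-1)² − 4·5·1 = -19
D < 0 ⇒ definite ⇒ every region one sign ⇒ single well

well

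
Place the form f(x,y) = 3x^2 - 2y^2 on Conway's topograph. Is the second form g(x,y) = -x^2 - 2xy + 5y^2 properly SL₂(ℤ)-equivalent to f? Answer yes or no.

D₁ = 24, D₂ = 24
river cycle of f (length 2): (-2, 4, 1), (1, 4, -2)
river cycle of g (length 2): (-1, 4, 2), (2, 4, -1)
cycles differ ⇒ inequivalent

no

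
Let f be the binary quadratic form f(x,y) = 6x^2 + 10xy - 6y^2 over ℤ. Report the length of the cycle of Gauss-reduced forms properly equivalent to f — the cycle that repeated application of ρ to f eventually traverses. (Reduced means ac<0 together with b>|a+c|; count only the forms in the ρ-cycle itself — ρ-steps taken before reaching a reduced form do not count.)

D = 244, ⌊√D⌋ = 15
river: ρ → (-6,14,2)
river: ρ → (2,14,-6)
river: ρ → (-6,10,6)
river: ρ → (6,14,-2)
river: ρ → (-2,14,6)
river: ρ → (6,10,-6)
ρ-cycle length = 6 (tail of 0 descent steps not counted)

6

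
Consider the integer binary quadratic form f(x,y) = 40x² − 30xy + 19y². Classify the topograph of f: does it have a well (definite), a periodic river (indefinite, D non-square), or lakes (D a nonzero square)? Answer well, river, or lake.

D = b²−4ac = (-30)² − 4·40·19 = -2140
D < 0 ⇒ definite ⇒ every region one sign ⇒ single well

well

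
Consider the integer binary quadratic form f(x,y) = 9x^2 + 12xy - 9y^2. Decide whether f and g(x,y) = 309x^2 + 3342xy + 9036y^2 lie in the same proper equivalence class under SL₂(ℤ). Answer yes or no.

D₁ = 468, D₂ = 468
river cycle of f (length 10): (-9, 6, 12), (12, 18, -3), (-3, 18, 12), (12, 6, -9), (-9, 12, 9), (9, 6, -12), (-12, 18, 3), (3, 18, -12), (-12, 6, 9), (9, 12, -9)
river cycle of g (length 10): (9, 12, -9), (-9, 6, 12), (12, 18, -3), (-3, 18, 12), (12, 6, -9), (-9, 12, 9), (9, 6, -12), (-12, 18, 3), (3, 18, -12), (-12, 6, 9)
cycles coincide ⇒ equivalent

yes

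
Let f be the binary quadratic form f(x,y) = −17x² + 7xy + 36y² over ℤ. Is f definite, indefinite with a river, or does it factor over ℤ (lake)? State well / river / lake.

D = b²−4ac = 7² − 4·(-17)·36 = 2497
D > 0 non-square ⇒ indefinite ⇒ periodic river

river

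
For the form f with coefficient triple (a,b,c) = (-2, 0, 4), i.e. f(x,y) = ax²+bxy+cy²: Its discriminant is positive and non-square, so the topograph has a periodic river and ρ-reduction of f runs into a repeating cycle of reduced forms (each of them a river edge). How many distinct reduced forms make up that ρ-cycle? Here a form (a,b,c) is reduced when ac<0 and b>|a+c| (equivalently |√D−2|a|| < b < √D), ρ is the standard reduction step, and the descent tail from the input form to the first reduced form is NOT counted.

D = 32, ⌊√D⌋ = 5
descent: ρ → (4,0,-2)
descent: ρ → (-2,4,2)  [lands on river]
river: ρ → (2,4,-2)
ρ-cycle length = 2 (tail of 2 descent steps not counted)

2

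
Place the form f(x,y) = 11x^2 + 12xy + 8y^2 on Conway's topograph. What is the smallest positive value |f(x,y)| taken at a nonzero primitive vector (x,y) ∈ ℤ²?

translate: b→-10 (≡12 mod 22), so (11,12,8)→(11,-10,7)
flip: (11,-10,7)→(7,10,11)
translate: b→-4 (≡10 mod 14), so (7,10,11)→(7,-4,8)
reduced (well bottom): (7,-4,8) with a≤c, −a<b≤a
well minimum = a = 7

7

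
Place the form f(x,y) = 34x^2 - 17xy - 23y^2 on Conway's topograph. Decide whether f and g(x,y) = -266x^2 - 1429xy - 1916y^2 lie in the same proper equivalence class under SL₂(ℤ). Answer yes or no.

D₁ = 3417, D₂ = 3417
river cycle of f (length 26): (-23, 17, 34), (34, 51, -6), (-6, 57, 7), (7, 55, -14), (-14, 57, 3), (3, 57, -14), (-14, 55, 7), (7, 57, -6), (-6, 51, 34), (34, 17, -23), … (16 more)
river cycle of g (length 26): (-23, 17, 34), (34, 51, -6), (-6, 57, 7), (7, 55, -14), (-14, 57, 3), (3, 57, -14), (-14, 55, 7), (7, 57, -6), (-6, 51, 34), (34, 17, -23), … (16 more)
cycles coincide ⇒ equivalent

yes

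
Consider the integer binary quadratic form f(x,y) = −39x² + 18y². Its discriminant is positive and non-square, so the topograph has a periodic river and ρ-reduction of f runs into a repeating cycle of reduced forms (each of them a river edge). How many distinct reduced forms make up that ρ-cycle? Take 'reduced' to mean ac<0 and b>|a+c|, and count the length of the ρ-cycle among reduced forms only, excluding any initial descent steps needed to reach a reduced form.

D = 2808, ⌊√D⌋ = 52
descent: ρ → (18,36,-21)  [lands on river]
river: ρ → (-21,48,6)
river: ρ → (6,48,-21)
river: ρ → (-21,36,18)
ρ-cycle length = 4 (tail of 1 descent step not counted)

4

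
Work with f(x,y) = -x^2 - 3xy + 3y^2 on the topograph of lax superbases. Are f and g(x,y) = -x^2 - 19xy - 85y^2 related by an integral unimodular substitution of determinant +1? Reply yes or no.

D₁ = 21, D₂ = 21
river cycle of f (length 2): (3, 3, -1), (-1, 3, 3)
river cycle of g (length 2): (-1, 3, 3), (3, 3, -1)
cycles coincide ⇒ equivalent

yes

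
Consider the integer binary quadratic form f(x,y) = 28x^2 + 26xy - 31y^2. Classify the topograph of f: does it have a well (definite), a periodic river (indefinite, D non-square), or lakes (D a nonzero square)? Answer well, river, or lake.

D = b²−4ac = 26² − 4·28·(-31) = 4148
D > 0 non-square ⇒ indefinite ⇒ periodic river

river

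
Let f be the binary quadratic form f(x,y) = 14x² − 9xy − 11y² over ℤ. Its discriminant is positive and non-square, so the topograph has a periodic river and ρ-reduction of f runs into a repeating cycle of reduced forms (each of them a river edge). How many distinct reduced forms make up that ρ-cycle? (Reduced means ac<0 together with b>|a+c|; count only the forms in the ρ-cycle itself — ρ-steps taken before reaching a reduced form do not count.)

D = 697, ⌊√D⌋ = 26
descent: ρ → (-11,9,14)  [lands on river]
river: ρ → (14,19,-6)
river: ρ → (-6,17,17)
river: ρ → (17,17,-6)
river: ρ → (-6,19,14)
river: ρ → (14,9,-11)
river: ρ → (-11,13,12)
river: ρ → (12,11,-12)
river: ρ → (-12,13,11)
river: ρ → (11,9,-14)
river: ρ → (-14,19,6)
river: ρ → (6,17,-17)
river: ρ → (-17,17,6)
river: ρ → (6,19,-14)
river: ρ → (-14,9,11)
river: ρ → (11,13,-12)
river: ρ → (-12,11,12)
river: ρ → (12,13,-11)
ρ-cycle length = 18 (tail of 1 descent step not counted)

18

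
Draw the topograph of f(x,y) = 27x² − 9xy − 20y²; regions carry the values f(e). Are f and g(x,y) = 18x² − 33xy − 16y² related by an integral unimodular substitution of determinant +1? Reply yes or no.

D₁ = 2241, D₂ = 2241
river cycle of f (length 14): (-20, 9, 27), (27, 45, -2), (-2, 47, 4), (4, 41, -35), (-35, 29, 10), (10, 31, -32), (-32, 33, 9), (9, 39, -20), (-20, 41, 7), (7, 43, -14), … (4 more)
river cycle of g (length 14): (-16, 33, 18), (18, 39, -10), (-10, 41, 14), (14, 43, -7), (-7, 41, 20), (20, 39, -9), (-9, 33, 32), (32, 31, -10), (-10, 29, 35), (35, 41, -4), … (4 more)
cycles differ ⇒ inequivalent

no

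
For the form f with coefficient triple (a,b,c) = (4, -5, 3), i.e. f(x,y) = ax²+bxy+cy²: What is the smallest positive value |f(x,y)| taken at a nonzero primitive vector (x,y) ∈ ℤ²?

translate: b→3 (≡-5 mod 8), so (4,-5,3)→(4,3,2)
flip: (4,3,2)→(2,-3,4)
translate: b→1 (≡-3 mod 4), so (2,-3,4)→(2,1,3)
reduced (well bottom): (2,1,3) with a≤c, −a<b≤a
well minimum = a = 2

2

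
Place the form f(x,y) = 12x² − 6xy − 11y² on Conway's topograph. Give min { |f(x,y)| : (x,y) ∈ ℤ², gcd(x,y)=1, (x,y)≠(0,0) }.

descent: ρ → (-11,6,12)  [lands on river]
river: ρ → (12,18,-5)
river: ρ → (-5,22,4)
river: ρ → (4,18,-15)
river: ρ → (-15,12,7)
river: ρ → (7,16,-11)
closes: descent 1, river 6
min |a| on river = 4

4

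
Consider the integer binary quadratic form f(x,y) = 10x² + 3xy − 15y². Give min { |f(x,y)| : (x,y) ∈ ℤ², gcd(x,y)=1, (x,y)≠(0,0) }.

descent: ρ → (-15,-3,10)
descent: ρ → (10,23,-2)  [lands on river]
river: ρ → (-2,21,21)
river: ρ → (21,21,-2)
river: ρ → (-2,23,10)
river: ρ → (10,17,-8)
river: ρ → (-8,15,12)
river: ρ → (12,9,-11)
river: ρ → (-11,13,10)
river: ρ → (10,7,-14)
river: ρ → (-14,21,3)
river: ρ → (3,21,-14)
river: ρ → (-14,7,10)
river: ρ → (10,13,-11)
river: ρ → (-11,9,12)
river: ρ → (12,15,-8)
river: ρ → (-8,17,10)
closes: descent 2, river 16
min |a| on river = 2

2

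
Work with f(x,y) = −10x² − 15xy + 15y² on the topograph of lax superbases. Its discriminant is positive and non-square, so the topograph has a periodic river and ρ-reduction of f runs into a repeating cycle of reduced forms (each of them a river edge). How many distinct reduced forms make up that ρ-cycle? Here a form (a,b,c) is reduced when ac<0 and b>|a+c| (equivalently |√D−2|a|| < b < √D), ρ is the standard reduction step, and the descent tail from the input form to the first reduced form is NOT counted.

D = 825, ⌊√D⌋ = 28
descent: ρ → (15,15,-10)  [lands on river]
river: ρ → (-10,25,5)
river: ρ → (5,25,-10)
river: ρ → (-10,15,15)
ρ-cycle length = 4 (tail of 1 descent step not counted)

4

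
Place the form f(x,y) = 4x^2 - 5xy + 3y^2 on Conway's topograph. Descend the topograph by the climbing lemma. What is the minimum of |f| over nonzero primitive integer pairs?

translate: b→3 (≡-5 mod 8), so (4,-5,3)→(4,3,2)
flip: (4,3,2)→(2,-3,4)
translate: b→1 (≡-3 mod 4), so (2,-3,4)→(2,1,3)
reduced (well bottom): (2,1,3) with a≤c, −a<b≤a
well minimum = a = 2

2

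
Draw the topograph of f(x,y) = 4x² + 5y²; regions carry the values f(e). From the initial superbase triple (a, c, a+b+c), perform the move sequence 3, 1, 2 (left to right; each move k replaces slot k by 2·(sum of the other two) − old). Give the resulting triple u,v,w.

start (4,5,9) = (f(1,0),f(0,1),f(1,1))
replace slot 3: 2·(4+5) − 9 = 9 → (4,5,9)
replace slot 1: 2·(5+9) − 4 = 24 → (24,5,9)
replace slot 2: 2·(24+9) − 5 = 61 → (24,61,9)

24,61,9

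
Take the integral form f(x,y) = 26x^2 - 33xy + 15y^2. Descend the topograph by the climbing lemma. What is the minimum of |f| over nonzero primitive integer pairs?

translate: b→19 (≡-33 mod 52), so (26,-33,15)→(26,19,8)
flip: (26,19,8)→(8,-19,26)
translate: b→-3 (≡-19 mod 16), so (8,-19,26)→(8,-3,15)
reduced (well bottom): (8,-3,15) with a≤c, −a<b≤a
well minimum = a = 8

8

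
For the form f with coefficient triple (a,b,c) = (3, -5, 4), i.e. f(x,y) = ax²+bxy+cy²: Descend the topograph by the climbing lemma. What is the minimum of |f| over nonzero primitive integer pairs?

translate: b→1 (≡-5 mod 6), so (3,-5,4)→(3,1,2)
flip: (3,1,2)→(2,-1,3)
reduced (well bottom): (2,-1,3) with a≤c, −a<b≤a
well minimum = a = 2

2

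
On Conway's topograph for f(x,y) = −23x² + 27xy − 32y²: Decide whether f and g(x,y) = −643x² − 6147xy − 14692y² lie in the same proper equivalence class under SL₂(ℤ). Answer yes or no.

D₁ = -2215, D₂ = -2215
f is negative-definite; reduce −f:
−f: translate: b→19 (≡-27 mod 46), so (23,-27,32)→(23,19,28)
−f: reduced (well bottom): (23,19,28) with a≤c, −a<b≤a
flip sign back: reduced form of f is (-23,-19,-28)
g is negative-definite; reduce −g:
−g: translate: b→-283 (≡6147 mod 1286), so (643,6147,14692)→(643,-283,32)
−g: flip: (643,-283,32)→(32,283,643)
−g: translate: b→27 (≡283 mod 64), so (32,283,643)→(32,27,23)
−g: flip: (32,27,23)→(23,-27,32)
−g: translate: b→19 (≡-27 mod 46), so (23,-27,32)→(23,19,28)
−g: reduced (well bottom): (23,19,28) with a≤c, −a<b≤a
flip sign back: reduced form of g is (-23,-19,-28)
reduced forms (-23, -19, -28) vs (-23, -19, -28) ⇒ equivalent

yes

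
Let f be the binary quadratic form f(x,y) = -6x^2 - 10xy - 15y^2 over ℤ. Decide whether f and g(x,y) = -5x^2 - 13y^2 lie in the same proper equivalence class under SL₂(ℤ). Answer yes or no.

D₁ = -260, D₂ = -260
f is negative-definite; reduce −f:
−f: translate: b→-2 (≡10 mod 12), so (6,10,15)→(6,-2,11)
−f: reduced (well bottom): (6,-2,11) with a≤c, −a<b≤a
flip sign back: reduced form of f is (-6,2,-11)
g is negative-definite; reduce −g:
−g: reduced (well bottom): (5,0,13) with a≤c, −a<b≤a
flip sign back: reduced form of g is (-5,0,-13)
reduced forms (-6, 2, -11) vs (-5, 0, -13) ⇒ inequivalent

no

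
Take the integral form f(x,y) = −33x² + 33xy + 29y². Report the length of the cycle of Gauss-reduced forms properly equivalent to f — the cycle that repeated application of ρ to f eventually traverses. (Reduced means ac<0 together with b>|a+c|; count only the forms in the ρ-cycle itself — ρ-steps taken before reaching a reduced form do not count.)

D = 4917, ⌊√D⌋ = 70
river: ρ → (29,25,-37)
river: ρ → (-37,49,17)
river: ρ → (17,53,-31)
river: ρ → (-31,9,39)
river: ρ → (39,69,-1)
river: ρ → (-1,69,39)
river: ρ → (39,9,-31)
river: ρ → (-31,53,17)
river: ρ → (17,49,-37)
river: ρ → (-37,25,29)
river: ρ → (29,33,-33)
river: ρ → (-33,33,29)
ρ-cycle length = 12 (tail of 0 descent steps not counted)

12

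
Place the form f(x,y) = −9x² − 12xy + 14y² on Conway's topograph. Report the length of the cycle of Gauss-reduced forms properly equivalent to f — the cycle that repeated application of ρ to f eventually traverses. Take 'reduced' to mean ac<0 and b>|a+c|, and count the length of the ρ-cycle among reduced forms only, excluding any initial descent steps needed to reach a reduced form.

D = 648, ⌊√D⌋ = 25
descent: ρ → (14,12,-9)  [lands on river]
river: ρ → (-9,24,2)
river: ρ → (2,24,-9)
river: ρ → (-9,12,14)
river: ρ → (14,16,-7)
river: ρ → (-7,12,18)
river: ρ → (18,24,-1)
river: ρ → (-1,24,18)
river: ρ → (18,12,-7)
river: ρ → (-7,16,14)
ρ-cycle length = 10 (tail of 1 descent step not counted)

10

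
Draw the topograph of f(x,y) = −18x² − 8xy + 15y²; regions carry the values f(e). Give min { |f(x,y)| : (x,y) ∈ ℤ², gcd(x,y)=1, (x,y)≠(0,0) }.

descent: ρ → (15,8,-18)  [lands on river]
river: ρ → (-18,28,5)
river: ρ → (5,32,-6)
river: ρ → (-6,28,15)
river: ρ → (15,32,-2)
river: ρ → (-2,32,15)
river: ρ → (15,28,-6)
river: ρ → (-6,32,5)
river: ρ → (5,28,-18)
river: ρ → (-18,8,15)
river: ρ → (15,22,-11)
river: ρ → (-11,22,15)
closes: descent 1, river 12
min |a| on river = 2

2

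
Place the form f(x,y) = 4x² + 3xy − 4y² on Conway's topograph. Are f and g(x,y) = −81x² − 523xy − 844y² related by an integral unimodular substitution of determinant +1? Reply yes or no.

D₁ = 73, D₂ = 73
river cycle of f (length 18): (-4, 5, 3), (3, 7, -2), (-2, 5, 6), (6, 7, -1), (-1, 7, 6), (6, 5, -2), (-2, 7, 3), (3, 5, -4), (-4, 3, 4), (4, 5, -3), … (8 more)
river cycle of g (length 18): (-4, 5, 3), (3, 7, -2), (-2, 5, 6), (6, 7, -1), (-1, 7, 6), (6, 5, -2), (-2, 7, 3), (3, 5, -4), (-4, 3, 4), (4, 5, -3), … (8 more)
cycles coincide ⇒ equivalent

yes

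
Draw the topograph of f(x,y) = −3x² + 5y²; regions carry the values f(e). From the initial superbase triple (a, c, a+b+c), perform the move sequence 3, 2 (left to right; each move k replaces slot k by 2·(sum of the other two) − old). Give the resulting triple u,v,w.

start (-3,5,2) = (f(1,0),f(0,1),f(1,1))
replace slot 3: 2·((-3)+5) − 2 = 2 → (-3,5,2)
replace slot 2: 2·((-3)+2) − 5 = -7 → (-3,-7,2)

-3,-7,2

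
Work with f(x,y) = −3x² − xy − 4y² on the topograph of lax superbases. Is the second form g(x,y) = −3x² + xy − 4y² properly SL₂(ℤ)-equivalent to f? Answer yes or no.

D₁ = -47, D₂ = -47
f is negative-definite; reduce −f:
−f: reduced (well bottom): (3,1,4) with a≤c, −a<b≤a
flip sign back: reduced form of f is (-3,-1,-4)
g is negative-definite; reduce −g:
−g: reduced (well bottom): (3,-1,4) with a≤c, −a<b≤a
flip sign back: reduced form of g is (-3,1,-4)
reduced forms (-3, -1, -4) vs (-3, 1, -4) ⇒ inequivalent

no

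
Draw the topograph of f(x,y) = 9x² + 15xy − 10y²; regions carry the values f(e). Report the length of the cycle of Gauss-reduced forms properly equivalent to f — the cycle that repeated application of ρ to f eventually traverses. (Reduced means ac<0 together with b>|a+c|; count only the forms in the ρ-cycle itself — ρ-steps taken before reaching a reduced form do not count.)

D = 585, ⌊√D⌋ = 24
river: ρ → (-10,5,14)
river: ρ → (14,23,-1)
river: ρ → (-1,23,14)
river: ρ → (14,5,-10)
river: ρ → (-10,15,9)
river: ρ → (9,21,-4)
river: ρ → (-4,19,14)
river: ρ → (14,9,-9)
river: ρ → (-9,9,14)
river: ρ → (14,19,-4)
river: ρ → (-4,21,9)
river: ρ → (9,15,-10)
ρ-cycle length = 12 (tail of 0 descent steps not counted)

12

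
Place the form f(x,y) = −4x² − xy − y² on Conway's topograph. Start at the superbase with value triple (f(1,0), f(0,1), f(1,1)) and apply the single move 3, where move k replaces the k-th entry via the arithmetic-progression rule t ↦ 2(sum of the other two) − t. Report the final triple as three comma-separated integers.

start (-4,-1,-6) = (f(1,0),f(0,1),f(1,1))
replace slot 3: 2·((-4)+(-1)) − (-6) = -4 → (-4,-1,-4)

-4,-1,-4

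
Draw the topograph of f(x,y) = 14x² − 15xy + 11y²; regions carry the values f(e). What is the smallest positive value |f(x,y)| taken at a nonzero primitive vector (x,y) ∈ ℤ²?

translate: b→13 (≡-15 mod 28), so (14,-15,11)→(14,13,10)
flip: (14,13,10)→(10,-13,14)
translate: b→7 (≡-13 mod 20), so (10,-13,14)→(10,7,11)
reduced (well bottom): (10,7,11) with a≤c, −a<b≤a
well minimum = a = 10

10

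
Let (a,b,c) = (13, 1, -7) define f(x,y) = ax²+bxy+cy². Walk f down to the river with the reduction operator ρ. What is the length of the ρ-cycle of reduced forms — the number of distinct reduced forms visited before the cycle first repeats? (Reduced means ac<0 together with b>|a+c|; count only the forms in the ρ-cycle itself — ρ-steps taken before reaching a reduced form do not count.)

D = 365, ⌊√D⌋ = 19
descent: ρ → (-7,13,7)  [lands on river]
river: ρ → (7,15,-5)
river: ρ → (-5,15,7)
river: ρ → (7,13,-7)
river: ρ → (-7,15,5)
river: ρ → (5,15,-7)
ρ-cycle length = 6 (tail of 1 descent step not counted)

6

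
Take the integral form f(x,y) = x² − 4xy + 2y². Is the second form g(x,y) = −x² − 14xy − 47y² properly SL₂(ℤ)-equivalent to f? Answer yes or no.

D₁ = 8, D₂ = 8
river cycle of f (length 2): (-1, 2, 1), (1, 2, -1)
river cycle of g (length 2): (-1, 2, 1), (1, 2, -1)
cycles coincide ⇒ equivalent

yes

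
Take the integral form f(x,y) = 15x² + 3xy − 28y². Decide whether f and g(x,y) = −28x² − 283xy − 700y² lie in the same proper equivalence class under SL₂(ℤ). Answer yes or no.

D₁ = 1689, D₂ = 1689
river cycle of f (length 48): (15, 33, -10), (-10, 27, 24), (24, 21, -13), (-13, 31, 14), (14, 25, -19), (-19, 13, 20), (20, 27, -12), (-12, 21, 26), (26, 31, -7), (-7, 39, 6), … (38 more)
river cycle of g (length 48): (15, 33, -10), (-10, 27, 24), (24, 21, -13), (-13, 31, 14), (14, 25, -19), (-19, 13, 20), (20, 27, -12), (-12, 21, 26), (26, 31, -7), (-7, 39, 6), … (38 more)
cycles coincide ⇒ equivalent

yes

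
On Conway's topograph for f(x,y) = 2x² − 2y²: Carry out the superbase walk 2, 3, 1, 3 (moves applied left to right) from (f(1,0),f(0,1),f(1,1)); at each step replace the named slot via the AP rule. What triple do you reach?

start (2,-2,0) = (f(1,0),f(0,1),f(1,1))
replace slot 2: 2·(2+0) − (-2) = 6 → (2,6,0)
replace slot 3: 2·(2+6) − 0 = 16 → (2,6,16)
replace slot 1: 2·(6+16) − 2 = 42 → (42,6,16)
replace slot 3: 2·(42+6) − 16 = 80 → (42,6,80)

42,6,80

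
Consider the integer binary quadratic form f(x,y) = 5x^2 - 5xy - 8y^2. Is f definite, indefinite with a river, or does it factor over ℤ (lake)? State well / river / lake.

D = b²−4ac = (-5)² − 4·5·(-8) = 185
D > 0 non-square ⇒ indefinite ⇒ periodic river

river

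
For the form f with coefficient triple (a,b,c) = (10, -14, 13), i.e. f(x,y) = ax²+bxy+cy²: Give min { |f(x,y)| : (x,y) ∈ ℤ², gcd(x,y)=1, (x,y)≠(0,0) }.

translate: b→6 (≡-14 mod 20), so (10,-14,13)→(10,6,9)
flip: (10,6,9)→(9,-6,10)
reduced (well bottom): (9,-6,10) with a≤c, −a<b≤a
well minimum = a = 9

9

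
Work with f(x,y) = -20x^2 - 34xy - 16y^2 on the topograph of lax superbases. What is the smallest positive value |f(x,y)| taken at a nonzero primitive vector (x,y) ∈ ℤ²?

translate: b→-6 (≡34 mod 40), so (20,34,16)→(20,-6,2)
flip: (20,-6,2)→(2,6,20)
translate: b→2 (≡6 mod 4), so (2,6,20)→(2,2,16)
reduced (well bottom): (2,2,16) with a≤c, −a<b≤a
well minimum |f| = |-2| = 2 (negative-definite)

2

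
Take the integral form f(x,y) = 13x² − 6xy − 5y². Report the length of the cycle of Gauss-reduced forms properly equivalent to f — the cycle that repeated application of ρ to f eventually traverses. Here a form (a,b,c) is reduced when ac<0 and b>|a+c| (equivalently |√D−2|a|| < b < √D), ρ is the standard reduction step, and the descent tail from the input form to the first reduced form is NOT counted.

D = 296, ⌊√D⌋ = 17
descent: ρ → (-5,16,2)  [lands on river]
river: ρ → (2,16,-5)
river: ρ → (-5,14,5)
river: ρ → (5,16,-2)
river: ρ → (-2,16,5)
river: ρ → (5,14,-5)
ρ-cycle length = 6 (tail of 1 descent step not counted)

6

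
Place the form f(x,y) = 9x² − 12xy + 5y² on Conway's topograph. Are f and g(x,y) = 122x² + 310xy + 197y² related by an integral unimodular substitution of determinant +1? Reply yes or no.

D₁ = -36, D₂ = -36
f: translate: b→6 (≡-12 mod 18), so (9,-12,5)→(9,6,2)
f: flip: (9,6,2)→(2,-6,9)
f: translate: b→2 (≡-6 mod 4), so (2,-6,9)→(2,2,5)
f: reduced (well bottom): (2,2,5) with a≤c, −a<b≤a
g: translate: b→66 (≡310 mod 244), so (122,310,197)→(122,66,9)
g: flip: (122,66,9)→(9,-66,122)
g: translate: b→6 (≡-66 mod 18), so (9,-66,122)→(9,6,2)
g: flip: (9,6,2)→(2,-6,9)
g: translate: b→2 (≡-6 mod 4), so (2,-6,9)→(2,2,5)
g: reduced (well bottom): (2,2,5) with a≤c, −a<b≤a
reduced forms (2, 2, 5) vs (2, 2, 5) ⇒ equivalent

yes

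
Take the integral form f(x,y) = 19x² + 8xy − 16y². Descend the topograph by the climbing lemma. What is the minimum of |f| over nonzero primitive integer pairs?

river: ρ → (-16,24,11)
river: ρ → (11,20,-20)
river: ρ → (-20,20,11)
river: ρ → (11,24,-16)
river: ρ → (-16,8,19)
river: ρ → (19,30,-5)
river: ρ → (-5,30,19)
river: ρ → (19,8,-16)
closes: descent 0, river 8
min |a| on river = 5

5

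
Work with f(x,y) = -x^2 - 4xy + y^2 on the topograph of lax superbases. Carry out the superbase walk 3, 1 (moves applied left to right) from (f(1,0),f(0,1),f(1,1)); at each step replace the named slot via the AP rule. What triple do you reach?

start (-1,1,-4) = (f(1,0),f(0,1),f(1,1))
replace slot 3: 2·((-1)+1) − (-4) = 4 → (-1,1,4)
replace slot 1: 2·(1+4) − (-1) = 11 → (11,1,4)

11,1,4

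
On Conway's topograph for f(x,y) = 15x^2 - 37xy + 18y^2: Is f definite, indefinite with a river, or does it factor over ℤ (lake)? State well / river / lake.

D = b²−4ac = (-37)² − 4·15·18 = 289
D = 17² is a perfect square ⇒ form factors over ℤ ⇒ lakes

lake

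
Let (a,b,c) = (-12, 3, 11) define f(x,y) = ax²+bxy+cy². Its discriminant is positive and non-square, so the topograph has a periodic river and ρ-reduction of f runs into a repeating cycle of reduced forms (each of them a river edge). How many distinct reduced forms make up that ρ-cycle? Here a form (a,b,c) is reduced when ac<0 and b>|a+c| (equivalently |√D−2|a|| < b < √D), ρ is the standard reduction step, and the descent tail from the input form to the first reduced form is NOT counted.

D = 537, ⌊√D⌋ = 23
river: ρ → (11,19,-4)
river: ρ → (-4,21,6)
river: ρ → (6,15,-13)
river: ρ → (-13,11,8)
river: ρ → (8,21,-3)
river: ρ → (-3,21,8)
river: ρ → (8,11,-13)
river: ρ → (-13,15,6)
river: ρ → (6,21,-4)
river: ρ → (-4,19,11)
river: ρ → (11,3,-12)
river: ρ → (-12,21,2)
river: ρ → (2,23,-1)
river: ρ → (-1,23,2)
river: ρ → (2,21,-12)
river: ρ → (-12,3,11)
ρ-cycle length = 16 (tail of 0 descent steps not counted)

16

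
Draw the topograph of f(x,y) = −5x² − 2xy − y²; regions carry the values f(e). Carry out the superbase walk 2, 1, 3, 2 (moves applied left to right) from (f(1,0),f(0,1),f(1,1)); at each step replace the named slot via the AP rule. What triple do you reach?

start (-5,-1,-8) = (f(1,0),f(0,1),f(1,1))
replace slot 2: 2·((-5)+(-8)) − (-1) = -25 → (-5,-25,-8)
replace slot 1: 2·((-25)+(-8)) − (-5) = -61 → (-61,-25,-8)
replace slot 3: 2·((-61)+(-25)) − (-8) = -164 → (-61,-25,-164)
replace slot 2: 2·((-61)+(-164)) − (-25) = -425 → (-61,-425,-164)

-61,-425,-164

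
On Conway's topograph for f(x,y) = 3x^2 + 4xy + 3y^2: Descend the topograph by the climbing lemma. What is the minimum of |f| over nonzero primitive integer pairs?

translate: b→-2 (≡4 mod 6), so (3,4,3)→(3,-2,2)
flip: (3,-2,2)→(2,2,3)
reduced (well bottom): (2,2,3) with a≤c, −a<b≤a
well minimum = a = 2

2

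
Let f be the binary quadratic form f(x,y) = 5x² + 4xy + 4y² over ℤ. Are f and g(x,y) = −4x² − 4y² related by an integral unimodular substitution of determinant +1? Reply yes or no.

D₁ = -64, D₂ = -64
f: flip: (5,4,4)→(4,-4,5)
f: translate: b→4 (≡-4 mod 8), so (4,-4,5)→(4,4,5)
f: reduced (well bottom): (4,4,5) with a≤c, −a<b≤a
g is negative-definite; reduce −g:
−g: reduced (well bottom): (4,0,4) with a≤c, −a<b≤a
flip sign back: reduced form of g is (-4,0,-4)
reduced forms (4, 4, 5) vs (-4, 0, -4) ⇒ inequivalent

no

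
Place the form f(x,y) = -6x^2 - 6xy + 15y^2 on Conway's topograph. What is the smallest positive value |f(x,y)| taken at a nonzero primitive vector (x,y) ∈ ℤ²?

descent: ρ → (15,6,-6)
descent: ρ → (-6,18,3)  [lands on river]
river: ρ → (3,18,-6)
closes: descent 2, river 2
min |a| on river = 3

3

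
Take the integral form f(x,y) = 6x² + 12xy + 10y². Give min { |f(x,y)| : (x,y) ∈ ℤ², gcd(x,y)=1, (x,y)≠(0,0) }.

translate: b→0 (≡12 mod 12), so (6,12,10)→(6,0,4)
flip: (6,0,4)→(4,0,6)
reduced (well bottom): (4,0,6) with a≤c, −a<b≤a
well minimum = a = 4

4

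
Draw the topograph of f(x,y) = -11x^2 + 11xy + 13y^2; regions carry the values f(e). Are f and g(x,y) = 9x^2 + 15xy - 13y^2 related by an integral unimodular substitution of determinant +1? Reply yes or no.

D₁ = 693, D₂ = 693
river cycle of f (length 6): (13, 15, -9), (-9, 21, 7), (7, 21, -9), (-9, 15, 13), (13, 11, -11), (-11, 11, 13)
river cycle of g (length 6): (-13, 11, 11), (11, 11, -13), (-13, 15, 9), (9, 21, -7), (-7, 21, 9), (9, 15, -13)
cycles differ ⇒ inequivalent

no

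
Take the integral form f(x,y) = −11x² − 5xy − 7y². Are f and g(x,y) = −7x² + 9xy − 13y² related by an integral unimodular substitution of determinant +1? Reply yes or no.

D₁ = -283, D₂ = -283
f is negative-definite; reduce −f:
−f: flip: (11,5,7)→(7,-5,11)
−f: reduced (well bottom): (7,-5,11) with a≤c, −a<b≤a
flip sign back: reduced form of f is (-7,5,-11)
g is negative-definite; reduce −g:
−g: translate: b→5 (≡-9 mod 14), so (7,-9,13)→(7,5,11)
−g: reduced (well bottom): (7,5,11) with a≤c, −a<b≤a
flip sign back: reduced form of g is (-7,-5,-11)
reduced forms (-7, 5, -11) vs (-7, -5, -11) ⇒ inequivalent

no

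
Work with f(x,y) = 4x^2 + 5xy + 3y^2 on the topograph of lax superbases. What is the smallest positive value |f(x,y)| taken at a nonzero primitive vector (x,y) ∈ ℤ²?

translate: b→-3 (≡5 mod 8), so (4,5,3)→(4,-3,2)
flip: (4,-3,2)→(2,3,4)
translate: b→-1 (≡3 mod 4), so (2,3,4)→(2,-1,3)
reduced (well bottom): (2,-1,3) with a≤c, −a<b≤a
well minimum = a = 2

2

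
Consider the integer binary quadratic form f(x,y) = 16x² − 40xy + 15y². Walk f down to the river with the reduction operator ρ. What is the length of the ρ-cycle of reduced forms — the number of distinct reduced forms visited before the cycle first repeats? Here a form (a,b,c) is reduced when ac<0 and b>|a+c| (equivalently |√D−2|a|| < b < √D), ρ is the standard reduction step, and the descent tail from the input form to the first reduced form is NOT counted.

D = 640, ⌊√D⌋ = 25
descent: ρ → (15,10,-9)  [lands on river]
river: ρ → (-9,8,16)
river: ρ → (16,24,-1)
river: ρ → (-1,24,16)
river: ρ → (16,8,-9)
river: ρ → (-9,10,15)
river: ρ → (15,20,-4)
river: ρ → (-4,20,15)
ρ-cycle length = 8 (tail of 1 descent step not counted)

8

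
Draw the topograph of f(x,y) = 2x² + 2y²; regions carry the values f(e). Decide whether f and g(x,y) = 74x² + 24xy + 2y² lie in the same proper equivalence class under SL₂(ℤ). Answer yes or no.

D₁ = -16, D₂ = -16
f: reduced (well bottom): (2,0,2) with a≤c, −a<b≤a
g: flip: (74,24,2)→(2,-24,74)
g: translate: b→0 (≡-24 mod 4), so (2,-24,74)→(2,0,2)
g: reduced (well bottom): (2,0,2) with a≤c, −a<b≤a
reduced forms (2, 0, 2) vs (2, 0, 2) ⇒ equivalent

yes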